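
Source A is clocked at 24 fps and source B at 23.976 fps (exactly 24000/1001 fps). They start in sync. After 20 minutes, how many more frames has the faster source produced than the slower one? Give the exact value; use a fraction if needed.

20 min = 1200 s.
A emits 24 × 1200 = 28800 frames; B emits 24000/1001 × 1200 = 28800000/1001.
Difference = 28800/1001 frames (≈ 28.7712); B is behind A.

28800/1001 frames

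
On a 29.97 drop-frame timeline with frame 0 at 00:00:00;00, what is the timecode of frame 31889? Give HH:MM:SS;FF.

00:17:44;01

Each 10-minute DF block holds 10 × 60 × 30 − 9 × 2 = 17982 frames. 31889 ÷ 17982 → 1 full block, remainder 13907.
Within the partial block the first minute is 1800 frames and each further minute 1798, so 7 further minute boundaries passed. Total skipped labels = 18 × 1 + 2 × 7 = 32.
Non-drop label index = 31889 + 32 = 31921; at 30 labels/s that is 00:17:44:01, i.e. DF 00:17:44;01.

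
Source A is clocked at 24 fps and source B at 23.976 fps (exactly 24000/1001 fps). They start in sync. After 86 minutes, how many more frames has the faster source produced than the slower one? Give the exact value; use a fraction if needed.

123840/1001 frames

86 min = 5160 s.
A emits 24 × 5160 = 123840 frames; B emits 24000/1001 × 5160 = 123840000/1001.
Difference = 123840/1001 frames (≈ 123.7163); B is behind A.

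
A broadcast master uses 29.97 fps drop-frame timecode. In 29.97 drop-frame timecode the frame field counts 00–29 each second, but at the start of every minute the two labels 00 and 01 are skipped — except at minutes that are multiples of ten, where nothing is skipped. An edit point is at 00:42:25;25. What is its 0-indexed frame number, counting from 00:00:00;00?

Complete 10-minute blocks: 4, each 17982 frames → 71928.
Remaining 2 whole minutes in the current block: 1800 + 1 × 1798 = 3598 frames.
Within the current minute: 25 × 30 + 25 − 2 = 773 (labels ;00/;01 skipped at this minute). Total = 71928 + 3598 + 773 = 76299.

76299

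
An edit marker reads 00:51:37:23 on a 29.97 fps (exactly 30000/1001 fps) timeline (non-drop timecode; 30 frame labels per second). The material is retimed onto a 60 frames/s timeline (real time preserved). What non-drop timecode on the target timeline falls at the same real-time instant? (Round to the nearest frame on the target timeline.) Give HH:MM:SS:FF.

Source frame index: (0×3600 + 51×60 + 37) × 30 + 23 = 92933.
Real time: 92933 / (30000/1001) = 93025933/30000 s.
Target frame: (93025933/30000) × (60) = 93025933/500 ≈ 186051.866 → 186052.
At 60 labels/s: frame 186052 → 00:51:40:52.

00:51:40:52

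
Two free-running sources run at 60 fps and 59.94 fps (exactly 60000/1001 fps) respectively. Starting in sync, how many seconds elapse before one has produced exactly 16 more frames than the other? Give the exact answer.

The gap grows by |60000/1001 − 60| = 60/1001 frames per second.
Time for a 16-frame gap: 16 ÷ (60/1001) = 4004/15 s.

4004/15 seconds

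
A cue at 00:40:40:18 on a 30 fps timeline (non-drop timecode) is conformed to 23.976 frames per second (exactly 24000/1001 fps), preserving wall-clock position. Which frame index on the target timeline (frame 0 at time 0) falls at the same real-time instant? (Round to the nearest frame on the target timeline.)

Source frame index: (0×3600 + 40×60 + 40) × 30 + 18 = 73218.
Real time: 73218 / (30) = 12203/5 s.
Target frame: (12203/5) × (24000/1001) = 58574400/1001 ≈ 58515.884 → 58516.

frame 58516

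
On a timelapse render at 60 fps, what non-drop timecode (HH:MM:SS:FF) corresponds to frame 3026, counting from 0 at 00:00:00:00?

00:00:50:26

3026 ÷ 60 = 50 full seconds, remainder 26 frames.
50 s = 0 h 0 min 50 s.
Timecode: 00:00:50:26.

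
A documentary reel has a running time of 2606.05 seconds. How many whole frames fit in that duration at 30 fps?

Frames = 2606.05 × 30 = 156363/2 ≈ 78181.5000.
Complete frames: 78181.

78181 frames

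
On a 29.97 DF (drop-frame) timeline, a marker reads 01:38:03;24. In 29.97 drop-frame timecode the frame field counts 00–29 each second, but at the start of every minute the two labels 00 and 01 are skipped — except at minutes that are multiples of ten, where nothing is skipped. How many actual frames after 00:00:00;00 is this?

As if non-drop at 30 labels/s: (1 × 3600 + 38 × 60 + 3) × 30 + 24 = 176514.
Minute boundaries passed: 98; those not divisible by 10: 98 − 9 = 89; dropped labels = 2 × 89 = 178.
Actual frame index = 176514 − 178 = 176336.

176336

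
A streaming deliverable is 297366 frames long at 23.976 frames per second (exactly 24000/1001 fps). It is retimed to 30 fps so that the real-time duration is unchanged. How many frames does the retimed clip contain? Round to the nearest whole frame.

372079 frames

Frames at target rate = 297366 × (30) / (24000/1001) = 148831683/400 ≈ 372079.208.
Nearest whole frame: 372079.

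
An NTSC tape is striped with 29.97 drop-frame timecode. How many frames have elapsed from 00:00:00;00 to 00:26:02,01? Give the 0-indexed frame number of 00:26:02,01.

46813

Complete 10-minute blocks: 2, each 17982 frames → 35964.
Remaining 6 whole minutes in the current block: 1800 + 5 × 1798 = 10790 frames.
Within the current minute: 2 × 30 + 1 − 2 = 59 (labels ;00/;01 skipped at this minute). Total = 35964 + 10790 + 59 = 46813.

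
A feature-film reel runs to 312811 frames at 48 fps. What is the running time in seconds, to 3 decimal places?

Running time = 312811 × 1/48 = 312811/48 s ≈ 6516.896 s.

6516.896 seconds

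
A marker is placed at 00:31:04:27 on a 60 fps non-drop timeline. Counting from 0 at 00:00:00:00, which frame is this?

Total seconds to the label: (0 × 3600 + 31 × 60 + 4) = 1864.
Frame index = 1864 × 60 + 27 = 111867.

frame 111867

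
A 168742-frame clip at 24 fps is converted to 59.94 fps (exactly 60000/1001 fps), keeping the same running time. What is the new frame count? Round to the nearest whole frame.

421434 frames

Frames at target rate = 168742 × (60000/1001) / (24) = 60265000/143 ≈ 421433.566.
Nearest whole frame: 421434.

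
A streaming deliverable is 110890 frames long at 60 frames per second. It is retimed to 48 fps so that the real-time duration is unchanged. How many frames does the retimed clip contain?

88712 frames

Target frames = source frames × (target rate / source rate) = 110890 × (48)/(60) = 110890 × 4/5 = 88712.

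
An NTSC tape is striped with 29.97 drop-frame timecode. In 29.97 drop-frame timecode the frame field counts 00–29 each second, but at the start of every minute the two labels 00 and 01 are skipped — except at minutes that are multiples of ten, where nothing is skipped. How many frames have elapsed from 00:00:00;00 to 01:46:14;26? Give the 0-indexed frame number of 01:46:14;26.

Complete 10-minute blocks: 10, each 17982 frames → 179820.
Remaining 6 whole minutes in the current block: 1800 + 5 × 1798 = 10790 frames.
Within the current minute: 14 × 30 + 26 − 2 = 444 (labels ;00/;01 skipped at this minute). Total = 179820 + 10790 + 444 = 191054.

191054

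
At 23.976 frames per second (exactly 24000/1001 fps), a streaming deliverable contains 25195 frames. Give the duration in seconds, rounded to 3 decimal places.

Running time = 25195 × 1001/24000 = 5044039/4800 s ≈ 1050.841 s.

1050.841 seconds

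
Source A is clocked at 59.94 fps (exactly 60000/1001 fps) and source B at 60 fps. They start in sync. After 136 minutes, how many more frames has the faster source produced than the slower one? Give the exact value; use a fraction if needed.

136 min = 8160 s.
A emits 60000/1001 × 8160 = 489600000/1001 frames; B emits 60 × 8160 = 489600.
Difference = 489600/1001 frames (≈ 489.1109); B is ahead of A.

489600/1001 frames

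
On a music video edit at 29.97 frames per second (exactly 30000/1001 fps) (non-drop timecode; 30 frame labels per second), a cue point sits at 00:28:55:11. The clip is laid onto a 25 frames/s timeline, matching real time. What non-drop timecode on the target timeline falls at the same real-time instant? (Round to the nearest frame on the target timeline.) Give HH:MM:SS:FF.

Source frame index: (0×3600 + 28×60 + 55) × 30 + 11 = 52061.
Real time: 52061 / (30000/1001) = 52113061/30000 s.
Target frame: (52113061/30000) × (25) = 52113061/1200 ≈ 43427.551 → 43428.
At 25 labels/s: frame 43428 → 00:28:57:03.

00:28:57:03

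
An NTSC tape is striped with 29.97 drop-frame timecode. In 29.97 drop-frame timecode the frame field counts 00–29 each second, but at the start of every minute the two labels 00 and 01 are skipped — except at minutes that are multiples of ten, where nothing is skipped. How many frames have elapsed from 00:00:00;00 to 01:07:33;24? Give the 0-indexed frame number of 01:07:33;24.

121492

Complete 10-minute blocks: 6, each 17982 frames → 107892.
Remaining 7 whole minutes in the current block: 1800 + 6 × 1798 = 12588 frames.
Within the current minute: 33 × 30 + 24 − 2 = 1012 (labels ;00/;01 skipped at this minute). Total = 107892 + 12588 + 1012 = 121492.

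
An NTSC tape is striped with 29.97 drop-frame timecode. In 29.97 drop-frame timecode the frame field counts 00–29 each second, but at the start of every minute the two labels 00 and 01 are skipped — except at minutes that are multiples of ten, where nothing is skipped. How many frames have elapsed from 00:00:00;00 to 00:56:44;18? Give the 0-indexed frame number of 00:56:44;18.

102036

Complete 10-minute blocks: 5, each 17982 frames → 89910.
Remaining 6 whole minutes in the current block: 1800 + 5 × 1798 = 10790 frames.
Within the current minute: 44 × 30 + 18 − 2 = 1336 (labels ;00/;01 skipped at this minute). Total = 89910 + 10790 + 1336 = 102036.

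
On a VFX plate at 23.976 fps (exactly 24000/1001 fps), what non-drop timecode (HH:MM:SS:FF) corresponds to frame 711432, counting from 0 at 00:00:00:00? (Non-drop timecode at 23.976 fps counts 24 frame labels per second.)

08:14:03:00

711432 ÷ 24 = 29643 full seconds, remainder 0 frames.
29643 s = 8 h 14 min 3 s.
Timecode: 08:14:03:00.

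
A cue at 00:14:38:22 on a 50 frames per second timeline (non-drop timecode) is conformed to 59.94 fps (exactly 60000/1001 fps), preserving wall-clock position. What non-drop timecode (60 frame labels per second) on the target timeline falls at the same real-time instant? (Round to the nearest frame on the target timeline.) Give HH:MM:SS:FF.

00:14:37:34

Source frame index: (0×3600 + 14×60 + 38) × 50 + 22 = 43922.
Real time: 43922 / (50) = 21961/25 s.
Target frame: (21961/25) × (60000/1001) = 52706400/1001 ≈ 52653.746 → 52654.
At 60 labels/s: frame 52654 → 00:14:37:34.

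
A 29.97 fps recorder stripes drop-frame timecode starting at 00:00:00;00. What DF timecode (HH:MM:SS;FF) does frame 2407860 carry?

22:19:02;12

Each 10-minute DF block holds 10 × 60 × 30 − 9 × 2 = 17982 frames. 2407860 ÷ 17982 → 133 full blocks, remainder 16254.
Within the partial block the first minute is 1800 frames and each further minute 1798, so 9 further minute boundaries passed. Total skipped labels = 18 × 133 + 2 × 9 = 2412.
Non-drop label index = 2407860 + 2412 = 2410272; at 30 labels/s that is 22:19:02:12, i.e. DF 22:19:02;12.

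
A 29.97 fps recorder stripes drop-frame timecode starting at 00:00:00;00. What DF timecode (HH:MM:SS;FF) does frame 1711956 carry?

Ten DF minutes hold 17982 frames, so frame 1711956 lies in block 95 (frames 1708290–1726271) with 3666 frames into that block.
The block's first minute is 1800 frames and the rest 1798 each; 3666 frames reaches minute 2, so 95 × 18 + 2 × 2 = 1714 labels have been skipped so far.
Adding those back, label number 1711956 + 1714 = 1713670 at 30 labels/s is 57122 s + 10 f = 15 h 52 min 2 s frame 10, i.e. 15:52:02;10.

15:52:02;10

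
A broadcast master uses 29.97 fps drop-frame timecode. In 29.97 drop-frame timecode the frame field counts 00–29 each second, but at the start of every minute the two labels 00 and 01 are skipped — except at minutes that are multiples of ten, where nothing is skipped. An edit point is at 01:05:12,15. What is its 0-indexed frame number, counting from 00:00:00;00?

Complete 10-minute blocks: 6, each 17982 frames → 107892.
Remaining 5 whole minutes in the current block: 1800 + 4 × 1798 = 8992 frames.
Within the current minute: 12 × 30 + 15 − 2 = 373 (labels ;00/;01 skipped at this minute). Total = 107892 + 8992 + 373 = 117257.

117257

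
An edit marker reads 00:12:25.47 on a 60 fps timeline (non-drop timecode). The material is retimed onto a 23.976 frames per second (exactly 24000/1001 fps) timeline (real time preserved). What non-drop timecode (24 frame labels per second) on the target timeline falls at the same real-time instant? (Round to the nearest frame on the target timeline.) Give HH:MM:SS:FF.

00:12:25:01

Source frame index: (0×3600 + 12×60 + 25) × 60 + 47 = 44747.
Real time: 44747 / (60) = 44747/60 s.
Target frame: (44747/60) × (24000/1001) = 17898800/1001 ≈ 17880.919 → 17881.
At 24 labels/s: frame 17881 → 00:12:25:01.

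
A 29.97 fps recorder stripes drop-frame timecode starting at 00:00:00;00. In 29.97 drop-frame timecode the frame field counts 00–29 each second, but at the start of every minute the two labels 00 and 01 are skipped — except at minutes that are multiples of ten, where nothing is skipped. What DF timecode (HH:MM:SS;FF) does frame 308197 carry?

02:51:23;15

Each 10-minute DF block holds 10 × 60 × 30 − 9 × 2 = 17982 frames. 308197 ÷ 17982 → 17 full blocks, remainder 2503.
Within the partial block the first minute is 1800 frames and each further minute 1798, so 1 further minute boundary passed. Total skipped labels = 18 × 17 + 2 × 1 = 308.
Non-drop label index = 308197 + 308 = 308505; at 30 labels/s that is 02:51:23:15, i.e. DF 02:51:23;15.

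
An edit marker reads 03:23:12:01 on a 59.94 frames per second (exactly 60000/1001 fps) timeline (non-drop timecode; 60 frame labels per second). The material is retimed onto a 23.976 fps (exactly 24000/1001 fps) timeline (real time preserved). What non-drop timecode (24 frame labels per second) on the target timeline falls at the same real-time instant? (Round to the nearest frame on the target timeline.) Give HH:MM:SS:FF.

03:23:12:00

Source frame index: (3×3600 + 23×60 + 12) × 60 + 1 = 731521.
Real time: 731521 / (60000/1001) = 732252521/60000 s.
Target frame: (732252521/60000) × (24000/1001) = 1463042/5 ≈ 292608.400 → 292608.
At 24 labels/s: frame 292608 → 03:23:12:00.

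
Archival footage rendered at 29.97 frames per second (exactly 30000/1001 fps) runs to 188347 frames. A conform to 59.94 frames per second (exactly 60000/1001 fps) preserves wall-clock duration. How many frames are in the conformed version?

Frames at target rate = 188347 × (60000/1001) / (30000/1001) = 376694.

376694 frames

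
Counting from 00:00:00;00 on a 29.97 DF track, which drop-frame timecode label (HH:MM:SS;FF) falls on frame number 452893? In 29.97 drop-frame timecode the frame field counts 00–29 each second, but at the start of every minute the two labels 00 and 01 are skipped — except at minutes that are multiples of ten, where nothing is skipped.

04:11:51;15

Ten DF minutes hold 17982 frames, so frame 452893 lies in block 25 (frames 449550–467531) with 3343 frames into that block.
The block's first minute is 1800 frames and the rest 1798 each; 3343 frames reaches minute 1, so 25 × 18 + 1 × 2 = 452 labels have been skipped so far.
Adding those back, label number 452893 + 452 = 453345 at 30 labels/s is 15111 s + 15 f = 4 h 11 min 51 s frame 15, i.e. 04:11:51;15.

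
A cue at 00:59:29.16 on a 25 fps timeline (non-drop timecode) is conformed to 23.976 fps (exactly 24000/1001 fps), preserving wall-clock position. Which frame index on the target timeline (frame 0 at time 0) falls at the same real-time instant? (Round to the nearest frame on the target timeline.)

frame 85586

Source frame index: (0×3600 + 59×60 + 29) × 25 + 16 = 89241.
Real time: 89241 / (25) = 89241/25 s.
Target frame: (89241/25) × (24000/1001) = 85671360/1001 ≈ 85585.774 → 85586.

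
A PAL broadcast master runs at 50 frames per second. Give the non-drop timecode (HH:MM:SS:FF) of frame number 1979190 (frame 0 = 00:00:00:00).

10:59:43:40

1979190 ÷ 50 = 39583 full seconds, remainder 40 frames.
39583 s = 10 h 59 min 43 s.
Timecode: 10:59:43:40.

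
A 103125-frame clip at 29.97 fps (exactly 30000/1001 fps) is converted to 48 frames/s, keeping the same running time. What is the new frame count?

165165 frames

Target frames = source frames × (target rate / source rate) = 103125 × (48)/(30000/1001) = 103125 × 1001/625 = 165165.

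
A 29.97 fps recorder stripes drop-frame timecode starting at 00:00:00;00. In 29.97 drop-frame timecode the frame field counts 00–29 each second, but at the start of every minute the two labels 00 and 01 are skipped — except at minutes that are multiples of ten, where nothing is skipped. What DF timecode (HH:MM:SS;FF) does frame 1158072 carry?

Each 10-minute DF block holds 10 × 60 × 30 − 9 × 2 = 17982 frames. 1158072 ÷ 17982 → 64 full blocks, remainder 7224.
Within the partial block the first minute is 1800 frames and each further minute 1798, so 4 further minute boundaries passed. Total skipped labels = 18 × 64 + 2 × 4 = 1160.
Non-drop label index = 1158072 + 1160 = 1159232; at 30 labels/s that is 10:44:01:02, i.e. DF 10:44:01;02.

10:44:01;02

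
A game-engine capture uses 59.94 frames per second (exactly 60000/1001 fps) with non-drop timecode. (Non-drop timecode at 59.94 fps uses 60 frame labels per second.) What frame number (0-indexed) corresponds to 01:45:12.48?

frame 378768

Total seconds to the label: (1 × 3600 + 45 × 60 + 12) = 6312.
Frame index = 6312 × 60 + 48 = 378768.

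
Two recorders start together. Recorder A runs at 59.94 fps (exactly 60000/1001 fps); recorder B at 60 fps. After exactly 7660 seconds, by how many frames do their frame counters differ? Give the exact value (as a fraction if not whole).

A emits 60000/1001 × 7660 = 459600000/1001 frames; B emits 60 × 7660 = 459600.
Difference = 459600/1001 frames (≈ 459.1409); B is ahead of A.

459600/1001 frames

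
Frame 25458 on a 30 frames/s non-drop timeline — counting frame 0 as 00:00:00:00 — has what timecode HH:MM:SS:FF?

25458 ÷ 30 = 848 full seconds, remainder 18 frames.
848 s = 0 h 14 min 8 s.
Timecode: 00:14:08:18.

00:14:08:18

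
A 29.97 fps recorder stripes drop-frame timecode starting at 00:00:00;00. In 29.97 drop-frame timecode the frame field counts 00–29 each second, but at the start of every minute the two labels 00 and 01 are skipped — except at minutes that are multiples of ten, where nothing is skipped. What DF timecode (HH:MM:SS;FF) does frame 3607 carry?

Each 10-minute DF block holds 10 × 60 × 30 − 9 × 2 = 17982 frames. 3607 ÷ 17982 → 0 full blocks, remainder 3607.
Within the partial block the first minute is 1800 frames and each further minute 1798, so 2 further minute boundaries passed. Total skipped labels = 18 × 0 + 2 × 2 = 4.
Non-drop label index = 3607 + 4 = 3611; at 30 labels/s that is 00:02:00:11, i.e. DF 00:02:00;11.

00:02:00;11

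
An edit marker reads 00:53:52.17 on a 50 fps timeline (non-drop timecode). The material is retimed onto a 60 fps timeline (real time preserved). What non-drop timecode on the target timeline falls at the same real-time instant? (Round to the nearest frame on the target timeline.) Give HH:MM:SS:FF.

00:53:52:20

Source frame index: (0×3600 + 53×60 + 52) × 50 + 17 = 161617.
Real time: 161617 / (50) = 161617/50 s.
Target frame: (161617/50) × (60) = 969702/5 ≈ 193940.400 → 193940.
At 60 labels/s: frame 193940 → 00:53:52:20.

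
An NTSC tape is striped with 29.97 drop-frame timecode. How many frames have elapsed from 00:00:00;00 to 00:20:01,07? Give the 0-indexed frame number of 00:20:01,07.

36001

As if non-drop at 30 labels/s: (0 × 3600 + 20 × 60 + 1) × 30 + 7 = 36037.
Minute boundaries passed: 20; those not divisible by 10: 20 − 2 = 18; dropped labels = 2 × 18 = 36.
Actual frame index = 36037 − 36 = 36001.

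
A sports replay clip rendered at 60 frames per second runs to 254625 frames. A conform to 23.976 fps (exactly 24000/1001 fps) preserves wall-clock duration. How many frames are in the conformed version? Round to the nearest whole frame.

Frames at target rate = 254625 × (24000/1001) / (60) = 14550000/143 ≈ 101748.252.
Nearest whole frame: 101748.

101748 frames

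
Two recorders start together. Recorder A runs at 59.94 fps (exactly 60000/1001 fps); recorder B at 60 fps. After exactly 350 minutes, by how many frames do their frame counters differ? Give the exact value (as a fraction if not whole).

180000/143 frames

350 min = 21000 s.
A emits 60000/1001 × 21000 = 180000000/143 frames; B emits 60 × 21000 = 1260000.
Difference = 180000/143 frames (≈ 1258.7413); B is ahead of A.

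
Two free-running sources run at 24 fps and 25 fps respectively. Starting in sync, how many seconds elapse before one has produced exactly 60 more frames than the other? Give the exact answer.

60 seconds

The gap grows by |25 − 24| = 1 frame per second.
Time for a 60-frame gap: 60 ÷ (1) = 60 s.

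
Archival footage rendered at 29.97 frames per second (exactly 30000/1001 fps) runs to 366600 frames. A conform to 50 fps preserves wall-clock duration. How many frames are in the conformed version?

611611 frames

Target frames = source frames × (target rate / source rate) = 366600 × (50)/(30000/1001) = 366600 × 1001/600 = 611611.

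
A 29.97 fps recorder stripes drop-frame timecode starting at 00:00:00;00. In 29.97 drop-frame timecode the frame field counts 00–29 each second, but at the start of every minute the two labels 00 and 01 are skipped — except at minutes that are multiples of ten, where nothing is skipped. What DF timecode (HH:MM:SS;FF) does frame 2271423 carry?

21:03:09;27

Each 10-minute DF block holds 10 × 60 × 30 − 9 × 2 = 17982 frames. 2271423 ÷ 17982 → 126 full blocks, remainder 5691.
Within the partial block the first minute is 1800 frames and each further minute 1798, so 3 further minute boundaries passed. Total skipped labels = 18 × 126 + 2 × 3 = 2274.
Non-drop label index = 2271423 + 2274 = 2273697; at 30 labels/s that is 21:03:09:27, i.e. DF 21:03:09;27.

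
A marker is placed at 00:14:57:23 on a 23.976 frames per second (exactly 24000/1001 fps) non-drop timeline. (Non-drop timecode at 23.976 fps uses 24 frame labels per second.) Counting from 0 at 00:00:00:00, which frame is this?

Total seconds to the label: (0 × 3600 + 14 × 60 + 57) = 897.
Frame index = 897 × 24 + 23 = 21551.

frame 21551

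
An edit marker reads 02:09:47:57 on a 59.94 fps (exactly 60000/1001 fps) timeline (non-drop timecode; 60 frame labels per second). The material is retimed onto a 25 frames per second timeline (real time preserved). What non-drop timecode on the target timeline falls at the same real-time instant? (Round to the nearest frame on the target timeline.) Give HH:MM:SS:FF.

02:09:55:18

Source frame index: (2×3600 + 9×60 + 47) × 60 + 57 = 467277.
Real time: 467277 / (60000/1001) = 155914759/20000 s.
Target frame: (155914759/20000) × (25) = 155914759/800 ≈ 194893.449 → 194893.
At 25 labels/s: frame 194893 → 02:09:55:18.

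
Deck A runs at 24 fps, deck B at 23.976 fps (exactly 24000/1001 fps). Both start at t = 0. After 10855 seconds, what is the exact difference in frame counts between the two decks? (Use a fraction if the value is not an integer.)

A emits 24 × 10855 = 260520 frames; B emits 24000/1001 × 10855 = 20040000/77.
Difference = 20040/77 frames (≈ 260.2597); B is behind A.

20040/77 frames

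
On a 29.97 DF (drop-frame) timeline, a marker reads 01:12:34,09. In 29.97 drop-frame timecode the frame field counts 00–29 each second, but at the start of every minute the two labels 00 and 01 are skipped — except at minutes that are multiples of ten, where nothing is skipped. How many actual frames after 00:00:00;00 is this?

Complete 10-minute blocks: 7, each 17982 frames → 125874.
Remaining 2 whole minutes in the current block: 1800 + 1 × 1798 = 3598 frames.
Within the current minute: 34 × 30 + 9 − 2 = 1027 (labels ;00/;01 skipped at this minute). Total = 125874 + 3598 + 1027 = 130499.

130499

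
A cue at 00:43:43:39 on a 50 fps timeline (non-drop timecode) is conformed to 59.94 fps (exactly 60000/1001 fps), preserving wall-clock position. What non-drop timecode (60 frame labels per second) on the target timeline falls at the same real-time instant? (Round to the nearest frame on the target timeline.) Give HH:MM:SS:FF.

00:43:41:10

Source frame index: (0×3600 + 43×60 + 43) × 50 + 39 = 131189.
Real time: 131189 / (50) = 131189/50 s.
Target frame: (131189/50) × (60000/1001) = 157426800/1001 ≈ 157269.530 → 157270.
At 60 labels/s: frame 157270 → 00:43:41:10.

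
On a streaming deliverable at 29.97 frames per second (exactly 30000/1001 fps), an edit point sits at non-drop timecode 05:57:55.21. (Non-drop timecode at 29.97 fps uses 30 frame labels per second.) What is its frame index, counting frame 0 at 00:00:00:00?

Total seconds to the label: (5 × 3600 + 57 × 60 + 55) = 21475.
Frame index = 21475 × 30 + 21 = 644271.

644271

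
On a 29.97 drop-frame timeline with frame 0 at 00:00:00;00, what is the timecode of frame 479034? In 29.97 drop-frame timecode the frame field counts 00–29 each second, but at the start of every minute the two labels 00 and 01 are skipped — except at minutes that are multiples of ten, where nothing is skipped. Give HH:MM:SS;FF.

04:26:23;24

Each 10-minute DF block holds 10 × 60 × 30 − 9 × 2 = 17982 frames. 479034 ÷ 17982 → 26 full blocks, remainder 11502.
Within the partial block the first minute is 1800 frames and each further minute 1798, so 6 further minute boundaries passed. Total skipped labels = 18 × 26 + 2 × 6 = 480.
Non-drop label index = 479034 + 480 = 479514; at 30 labels/s that is 04:26:23:24, i.e. DF 04:26:23;24.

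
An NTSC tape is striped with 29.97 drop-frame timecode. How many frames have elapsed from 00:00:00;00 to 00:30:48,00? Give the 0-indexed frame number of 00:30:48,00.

As if non-drop at 30 labels/s: (0 × 3600 + 30 × 60 + 48) × 30 + 0 = 55440.
Minute boundaries passed: 30; those not divisible by 10: 30 − 3 = 27; dropped labels = 2 × 27 = 54.
Actual frame index = 55440 − 54 = 55386.

55386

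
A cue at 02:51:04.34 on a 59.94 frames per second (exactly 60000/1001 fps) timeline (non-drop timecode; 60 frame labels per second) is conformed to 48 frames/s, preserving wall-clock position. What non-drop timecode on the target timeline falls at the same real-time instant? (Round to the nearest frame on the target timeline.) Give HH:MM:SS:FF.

02:51:14:40

Source frame index: (2×3600 + 51×60 + 4) × 60 + 34 = 615874.
Real time: 615874 / (60000/1001) = 308244937/30000 s.
Target frame: (308244937/30000) × (48) = 308244937/625 ≈ 493191.899 → 493192.
At 48 labels/s: frame 493192 → 02:51:14:40.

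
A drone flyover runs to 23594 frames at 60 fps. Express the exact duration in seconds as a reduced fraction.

Running time = 23594 ÷ (60) = 23594 × 1/60 = 11797/30 s.

11797/30 seconds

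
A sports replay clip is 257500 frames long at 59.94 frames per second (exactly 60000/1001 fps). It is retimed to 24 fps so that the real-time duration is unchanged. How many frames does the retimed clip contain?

Target frames = source frames × (target rate / source rate) = 257500 × (24)/(60000/1001) = 257500 × 1001/2500 = 103103.

103103 frames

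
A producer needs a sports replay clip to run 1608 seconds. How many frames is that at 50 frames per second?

Frames = 1608 × 50 = 80400.

80400 frames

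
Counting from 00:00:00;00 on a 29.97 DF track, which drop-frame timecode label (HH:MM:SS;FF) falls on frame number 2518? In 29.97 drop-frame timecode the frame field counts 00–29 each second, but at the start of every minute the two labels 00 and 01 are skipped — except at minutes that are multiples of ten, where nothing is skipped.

00:01:24;00

Ten DF minutes hold 17982 frames, so frame 2518 lies in block 0 (frames 0–17981) with 2518 frames into that block.
The block's first minute is 1800 frames and the rest 1798 each; 2518 frames reaches minute 1, so 0 × 18 + 1 × 2 = 2 labels have been skipped so far.
Adding those back, label number 2518 + 2 = 2520 at 30 labels/s is 84 s + 0 f = 0 h 1 min 24 s frame 0, i.e. 00:01:24;00.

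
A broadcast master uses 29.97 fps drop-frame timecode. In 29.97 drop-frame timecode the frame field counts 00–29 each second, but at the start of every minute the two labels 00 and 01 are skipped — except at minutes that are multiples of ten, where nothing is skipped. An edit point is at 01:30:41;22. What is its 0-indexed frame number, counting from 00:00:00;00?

As if non-drop at 30 labels/s: (1 × 3600 + 30 × 60 + 41) × 30 + 22 = 163252.
Minute boundaries passed: 90; those not divisible by 10: 90 − 9 = 81; dropped labels = 2 × 81 = 162.
Actual frame index = 163252 − 162 = 163090.

163090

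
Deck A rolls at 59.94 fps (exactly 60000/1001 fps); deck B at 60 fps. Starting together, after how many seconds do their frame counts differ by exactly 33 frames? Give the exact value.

The gap grows by |60 − 60000/1001| = 60/1001 frames per second.
Time for a 33-frame gap: 33 ÷ (60/1001) = 550.55 s.

550.55 seconds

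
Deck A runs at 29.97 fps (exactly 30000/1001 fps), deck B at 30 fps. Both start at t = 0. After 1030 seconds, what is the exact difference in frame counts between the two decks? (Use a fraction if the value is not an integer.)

30900/1001 frames

A emits 30000/1001 × 1030 = 30900000/1001 frames; B emits 30 × 1030 = 30900.
Difference = 30900/1001 frames (≈ 30.8691); B is ahead of A.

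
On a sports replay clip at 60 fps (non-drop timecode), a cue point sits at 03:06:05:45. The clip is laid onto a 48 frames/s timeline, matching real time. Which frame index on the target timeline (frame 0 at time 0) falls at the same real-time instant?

frame 535956

Source frame index: (3×3600 + 6×60 + 5) × 60 + 45 = 669945.
Real time: 669945 / (60) = 44663/4 s.
Target frame: (44663/4) × (48) = 535956.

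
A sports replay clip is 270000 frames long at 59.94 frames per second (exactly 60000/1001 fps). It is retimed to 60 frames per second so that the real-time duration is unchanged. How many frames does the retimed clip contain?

Target frames = source frames × (target rate / source rate) = 270000 × (60)/(60000/1001) = 270000 × 1001/1000 = 270270.

270270 frames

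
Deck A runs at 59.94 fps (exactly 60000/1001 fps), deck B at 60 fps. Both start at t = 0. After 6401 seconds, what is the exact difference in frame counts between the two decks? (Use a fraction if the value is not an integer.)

384060/1001 frames

A emits 60000/1001 × 6401 = 384060000/1001 frames; B emits 60 × 6401 = 384060.
Difference = 384060/1001 frames (≈ 383.6763); B is ahead of A.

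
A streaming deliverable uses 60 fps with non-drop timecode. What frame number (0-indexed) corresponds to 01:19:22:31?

Total seconds to the label: (1 × 3600 + 19 × 60 + 22) = 4762.
Frame index = 4762 × 60 + 31 = 285751.

285751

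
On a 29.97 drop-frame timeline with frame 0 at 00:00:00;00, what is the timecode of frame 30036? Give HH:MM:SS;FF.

Ten DF minutes hold 17982 frames, so frame 30036 lies in block 1 (frames 17982–35963) with 12054 frames into that block.
The block's first minute is 1800 frames and the rest 1798 each; 12054 frames reaches minute 6, so 1 × 18 + 6 × 2 = 30 labels have been skipped so far.
Adding those back, label number 30036 + 30 = 30066 at 30 labels/s is 1002 s + 6 f = 0 h 16 min 42 s frame 6, i.e. 00:16:42;06.

00:16:42;06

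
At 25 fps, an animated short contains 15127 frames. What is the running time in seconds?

Running time = 15127 / (25) = 605.08 s.

605.08 seconds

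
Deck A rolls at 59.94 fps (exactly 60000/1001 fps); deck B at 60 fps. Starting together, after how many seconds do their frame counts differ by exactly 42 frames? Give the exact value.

700.7 seconds

The gap grows by |60 − 60000/1001| = 60/1001 frames per second.
Time for a 42-frame gap: 42 ÷ (60/1001) = 700.7 s.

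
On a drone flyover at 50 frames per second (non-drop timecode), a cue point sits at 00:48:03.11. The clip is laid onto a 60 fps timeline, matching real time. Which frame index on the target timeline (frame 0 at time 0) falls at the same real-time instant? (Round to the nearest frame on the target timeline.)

frame 172993

Source frame index: (0×3600 + 48×60 + 3) × 50 + 11 = 144161.
Real time: 144161 / (50) = 144161/50 s.
Target frame: (144161/50) × (60) = 864966/5 ≈ 172993.200 → 172993.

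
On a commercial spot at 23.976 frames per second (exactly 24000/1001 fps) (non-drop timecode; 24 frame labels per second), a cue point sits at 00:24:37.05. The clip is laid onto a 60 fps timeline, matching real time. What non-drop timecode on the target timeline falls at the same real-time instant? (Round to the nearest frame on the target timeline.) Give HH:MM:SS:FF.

00:24:38:41

Source frame index: (0×3600 + 24×60 + 37) × 24 + 5 = 35453.
Real time: 35453 / (24000/1001) = 35488453/24000 s.
Target frame: (35488453/24000) × (60) = 35488453/400 ≈ 88721.133 → 88721.
At 60 labels/s: frame 88721 → 00:24:38:41.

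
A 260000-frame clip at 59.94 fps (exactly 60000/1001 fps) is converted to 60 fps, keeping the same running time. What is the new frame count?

Target frames = source frames × (target rate / source rate) = 260000 × (60)/(60000/1001) = 260000 × 1001/1000 = 260260.

260260 frames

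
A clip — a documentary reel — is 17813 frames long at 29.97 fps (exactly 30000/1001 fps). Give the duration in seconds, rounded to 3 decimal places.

Running time = 17813 × 1001/30000 = 17830813/30000 s ≈ 594.360 s.

594.360 seconds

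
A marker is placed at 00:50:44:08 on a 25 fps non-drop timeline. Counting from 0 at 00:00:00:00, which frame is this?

Total seconds to the label: (0 × 3600 + 50 × 60 + 44) = 3044.
Frame index = 3044 × 25 + 8 = 76108.

76108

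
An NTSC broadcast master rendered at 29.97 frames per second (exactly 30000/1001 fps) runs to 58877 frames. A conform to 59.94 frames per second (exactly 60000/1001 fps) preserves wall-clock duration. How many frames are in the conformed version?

117754 frames

Frames at target rate = 58877 × (60000/1001) / (30000/1001) = 117754.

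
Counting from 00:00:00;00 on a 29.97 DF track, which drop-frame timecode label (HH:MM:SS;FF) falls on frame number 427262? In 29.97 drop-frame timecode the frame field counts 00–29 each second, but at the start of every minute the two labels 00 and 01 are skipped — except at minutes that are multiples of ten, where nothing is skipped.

Ten DF minutes hold 17982 frames, so frame 427262 lies in block 23 (frames 413586–431567) with 13676 frames into that block.
The block's first minute is 1800 frames and the rest 1798 each; 13676 frames reaches minute 7, so 23 × 18 + 7 × 2 = 428 labels have been skipped so far.
Adding those back, label number 427262 + 428 = 427690 at 30 labels/s is 14256 s + 10 f = 3 h 57 min 36 s frame 10, i.e. 03:57:36;10.

03:57:36;10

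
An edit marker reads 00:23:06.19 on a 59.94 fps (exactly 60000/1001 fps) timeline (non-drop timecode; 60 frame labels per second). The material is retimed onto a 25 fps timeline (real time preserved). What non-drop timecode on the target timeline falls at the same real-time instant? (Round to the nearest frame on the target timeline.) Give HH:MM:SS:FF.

00:23:07:18

Source frame index: (0×3600 + 23×60 + 6) × 60 + 19 = 83179.
Real time: 83179 / (60000/1001) = 83262179/60000 s.
Target frame: (83262179/60000) × (25) = 83262179/2400 ≈ 34692.575 → 34693.
At 25 labels/s: frame 34693 → 00:23:07:18.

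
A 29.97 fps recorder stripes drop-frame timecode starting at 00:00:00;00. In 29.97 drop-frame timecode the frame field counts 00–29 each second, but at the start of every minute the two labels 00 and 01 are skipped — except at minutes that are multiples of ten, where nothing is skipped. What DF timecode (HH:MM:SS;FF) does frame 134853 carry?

Each 10-minute DF block holds 10 × 60 × 30 − 9 × 2 = 17982 frames. 134853 ÷ 17982 → 7 full blocks, remainder 8979.
Within the partial block the first minute is 1800 frames and each further minute 1798, so 4 further minute boundaries passed. Total skipped labels = 18 × 7 + 2 × 4 = 134.
Non-drop label index = 134853 + 134 = 134987; at 30 labels/s that is 01:14:59:17, i.e. DF 01:14:59;17.

01:14:59;17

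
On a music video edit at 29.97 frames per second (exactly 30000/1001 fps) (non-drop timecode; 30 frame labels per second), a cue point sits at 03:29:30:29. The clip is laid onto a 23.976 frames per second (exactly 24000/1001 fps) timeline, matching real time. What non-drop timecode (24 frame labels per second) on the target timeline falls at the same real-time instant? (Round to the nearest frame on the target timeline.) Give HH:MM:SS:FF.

Source frame index: (3×3600 + 29×60 + 30) × 30 + 29 = 377129.
Real time: 377129 / (30000/1001) = 377506129/30000 s.
Target frame: (377506129/30000) × (24000/1001) = 1508516/5 ≈ 301703.200 → 301703.
At 24 labels/s: frame 301703 → 03:29:30:23.

03:29:30:23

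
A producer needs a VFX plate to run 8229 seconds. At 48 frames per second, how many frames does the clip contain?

394992 frames

Frames = 8229 × 48 = 394992.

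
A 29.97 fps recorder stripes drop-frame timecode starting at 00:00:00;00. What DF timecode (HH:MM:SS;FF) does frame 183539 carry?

Ten DF minutes hold 17982 frames, so frame 183539 lies in block 10 (frames 179820–197801) with 3719 frames into that block.
The block's first minute is 1800 frames and the rest 1798 each; 3719 frames reaches minute 2, so 10 × 18 + 2 × 2 = 184 labels have been skipped so far.
Adding those back, label number 183539 + 184 = 183723 at 30 labels/s is 6124 s + 3 f = 1 h 42 min 4 s frame 3, i.e. 01:42:04;03.

01:42:04;03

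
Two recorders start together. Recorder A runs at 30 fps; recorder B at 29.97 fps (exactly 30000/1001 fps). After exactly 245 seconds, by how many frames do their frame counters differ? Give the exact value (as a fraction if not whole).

1050/143 frames

A emits 30 × 245 = 7350 frames; B emits 30000/1001 × 245 = 1050000/143.
Difference = 1050/143 frames (≈ 7.3427); B is behind A.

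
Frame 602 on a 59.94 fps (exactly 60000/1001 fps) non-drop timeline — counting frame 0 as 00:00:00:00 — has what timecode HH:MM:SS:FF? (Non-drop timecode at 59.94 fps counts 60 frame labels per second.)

00:00:10:02

602 ÷ 60 = 10 full seconds, remainder 2 frames.
10 s = 0 h 0 min 10 s.
Timecode: 00:00:10:02.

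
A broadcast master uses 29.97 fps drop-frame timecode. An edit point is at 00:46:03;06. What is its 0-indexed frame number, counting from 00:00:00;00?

82812

Complete 10-minute blocks: 4, each 17982 frames → 71928.
Remaining 6 whole minutes in the current block: 1800 + 5 × 1798 = 10790 frames.
Within the current minute: 3 × 30 + 6 − 2 = 94 (labels ;00/;01 skipped at this minute). Total = 71928 + 10790 + 94 = 82812.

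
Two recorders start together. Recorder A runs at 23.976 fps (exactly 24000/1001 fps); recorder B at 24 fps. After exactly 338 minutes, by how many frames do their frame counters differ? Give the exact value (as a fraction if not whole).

338 min = 20280 s.
A emits 24000/1001 × 20280 = 37440000/77 frames; B emits 24 × 20280 = 486720.
Difference = 37440/77 frames (≈ 486.2338); B is ahead of A.

37440/77 frames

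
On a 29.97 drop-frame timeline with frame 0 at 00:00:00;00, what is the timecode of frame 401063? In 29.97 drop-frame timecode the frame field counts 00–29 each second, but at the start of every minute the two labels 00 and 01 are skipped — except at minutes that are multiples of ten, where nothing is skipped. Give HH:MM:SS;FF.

Each 10-minute DF block holds 10 × 60 × 30 − 9 × 2 = 17982 frames. 401063 ÷ 17982 → 22 full blocks, remainder 5459.
Within the partial block the first minute is 1800 frames and each further minute 1798, so 3 further minute boundaries passed. Total skipped labels = 18 × 22 + 2 × 3 = 402.
Non-drop label index = 401063 + 402 = 401465; at 30 labels/s that is 03:43:02:05, i.e. DF 03:43:02;05.

03:43:02;05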